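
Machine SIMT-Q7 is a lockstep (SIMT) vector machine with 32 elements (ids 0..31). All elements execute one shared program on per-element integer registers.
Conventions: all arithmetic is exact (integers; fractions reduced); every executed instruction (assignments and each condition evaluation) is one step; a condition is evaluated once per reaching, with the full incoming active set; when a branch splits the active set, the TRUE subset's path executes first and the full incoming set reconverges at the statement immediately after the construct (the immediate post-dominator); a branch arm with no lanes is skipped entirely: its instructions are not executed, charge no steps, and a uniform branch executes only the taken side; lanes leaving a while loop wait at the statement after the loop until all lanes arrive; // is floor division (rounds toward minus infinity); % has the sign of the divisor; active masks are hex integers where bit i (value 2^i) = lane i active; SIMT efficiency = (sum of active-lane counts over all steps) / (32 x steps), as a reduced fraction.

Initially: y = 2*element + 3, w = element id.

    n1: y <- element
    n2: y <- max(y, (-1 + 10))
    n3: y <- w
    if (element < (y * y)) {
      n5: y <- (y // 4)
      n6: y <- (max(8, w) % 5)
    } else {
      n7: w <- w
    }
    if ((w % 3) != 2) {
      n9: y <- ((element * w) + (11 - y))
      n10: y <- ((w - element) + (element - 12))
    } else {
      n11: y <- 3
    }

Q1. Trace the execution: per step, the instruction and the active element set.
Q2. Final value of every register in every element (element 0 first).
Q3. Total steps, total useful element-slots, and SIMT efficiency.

step 0: y <- element                 0xffffffff
step 1: y <- max(y, (-1 + 10))       0xffffffff
step 2: y <- w                       0xffffffff
step 3: eval (element < (y * y))     0xffffffff
step 4: y <- (y // 4)                0xfffffffc
step 5: y <- (max(8, w) % 5)         0xfffffffc
step 6: w <- w                       0x00000003
step 7: eval ((w % 3) != 2)          0xffffffff
step 8: y <- ((element * w) + (11 - y)) 0xdb6db6db
step 9: y <- ((w - element) + (element - 12)) 0xdb6db6db
step 10: y <- 3                       0x24924924

Answer: 11 steps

y: -12,-11,3,-9,-8,3,-6,-5,3,-3,-2,3,0,1,3,3,4,3,6,7,3,9,10,3,12,13,3,15,16,3,18,19
w: 0,1,2,3,4,5,6,7,8,9,10,11,12,13,14,15,16,17,18,19,20,21,22,23,24,25,26,27,28,29,30,31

steps = 11; useful = 276; efficiency = 276/352 = 69/88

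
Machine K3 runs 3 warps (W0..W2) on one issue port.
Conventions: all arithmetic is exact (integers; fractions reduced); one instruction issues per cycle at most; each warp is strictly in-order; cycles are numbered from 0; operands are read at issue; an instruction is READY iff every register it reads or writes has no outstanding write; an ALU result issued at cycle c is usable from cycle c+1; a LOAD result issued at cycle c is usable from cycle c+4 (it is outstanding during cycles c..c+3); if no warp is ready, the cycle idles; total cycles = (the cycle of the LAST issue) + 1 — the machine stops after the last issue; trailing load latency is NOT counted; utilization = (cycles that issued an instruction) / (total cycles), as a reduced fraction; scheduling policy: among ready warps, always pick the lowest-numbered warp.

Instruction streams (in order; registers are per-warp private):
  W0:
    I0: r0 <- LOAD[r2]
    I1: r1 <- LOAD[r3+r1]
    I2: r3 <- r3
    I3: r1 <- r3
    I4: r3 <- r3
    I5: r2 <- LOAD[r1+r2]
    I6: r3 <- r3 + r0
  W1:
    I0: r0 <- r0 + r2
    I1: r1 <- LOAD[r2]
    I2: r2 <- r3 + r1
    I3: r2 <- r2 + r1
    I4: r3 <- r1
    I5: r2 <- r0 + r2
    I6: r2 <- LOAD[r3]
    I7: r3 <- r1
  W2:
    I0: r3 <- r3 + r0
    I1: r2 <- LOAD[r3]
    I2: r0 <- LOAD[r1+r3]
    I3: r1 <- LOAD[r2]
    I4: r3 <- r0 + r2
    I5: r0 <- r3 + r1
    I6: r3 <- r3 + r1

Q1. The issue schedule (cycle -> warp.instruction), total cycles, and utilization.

cycle 0: W0.I0
cycle 1: W0.I1
cycle 2: W0.I2
cycle 3: W1.I0
cycle 4: W1.I1
cycle 5: W0.I3
cycle 6: W0.I4
cycle 7: W0.I5
cycle 8: W0.I6
cycle 9: W1.I2
cycle 10: W1.I3
cycle 11: W1.I4
cycle 12: W1.I5
cycle 13: W1.I6
cycle 14: W1.I7
cycle 15: W2.I0
cycle 16: W2.I1
cycle 17: W2.I2
cycle 18: idle
cycle 19: idle
cycle 20: W2.I3
cycle 21: W2.I4
cycle 22: idle
cycle 23: idle
cycle 24: W2.I5
cycle 25: W2.I6

Answer: 26 cycles, utilization 11/13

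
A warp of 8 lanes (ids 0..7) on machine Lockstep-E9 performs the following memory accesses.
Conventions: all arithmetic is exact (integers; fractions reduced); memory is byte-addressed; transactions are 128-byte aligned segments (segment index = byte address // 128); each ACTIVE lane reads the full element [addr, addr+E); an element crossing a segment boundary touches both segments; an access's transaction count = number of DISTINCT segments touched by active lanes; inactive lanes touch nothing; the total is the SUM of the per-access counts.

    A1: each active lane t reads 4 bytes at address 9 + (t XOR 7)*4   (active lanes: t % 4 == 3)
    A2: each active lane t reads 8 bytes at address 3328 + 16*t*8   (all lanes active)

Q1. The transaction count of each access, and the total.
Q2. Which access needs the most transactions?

A1: 1 transaction
A2: 8 transactions

Answer: 1,8; total 9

Answer: A2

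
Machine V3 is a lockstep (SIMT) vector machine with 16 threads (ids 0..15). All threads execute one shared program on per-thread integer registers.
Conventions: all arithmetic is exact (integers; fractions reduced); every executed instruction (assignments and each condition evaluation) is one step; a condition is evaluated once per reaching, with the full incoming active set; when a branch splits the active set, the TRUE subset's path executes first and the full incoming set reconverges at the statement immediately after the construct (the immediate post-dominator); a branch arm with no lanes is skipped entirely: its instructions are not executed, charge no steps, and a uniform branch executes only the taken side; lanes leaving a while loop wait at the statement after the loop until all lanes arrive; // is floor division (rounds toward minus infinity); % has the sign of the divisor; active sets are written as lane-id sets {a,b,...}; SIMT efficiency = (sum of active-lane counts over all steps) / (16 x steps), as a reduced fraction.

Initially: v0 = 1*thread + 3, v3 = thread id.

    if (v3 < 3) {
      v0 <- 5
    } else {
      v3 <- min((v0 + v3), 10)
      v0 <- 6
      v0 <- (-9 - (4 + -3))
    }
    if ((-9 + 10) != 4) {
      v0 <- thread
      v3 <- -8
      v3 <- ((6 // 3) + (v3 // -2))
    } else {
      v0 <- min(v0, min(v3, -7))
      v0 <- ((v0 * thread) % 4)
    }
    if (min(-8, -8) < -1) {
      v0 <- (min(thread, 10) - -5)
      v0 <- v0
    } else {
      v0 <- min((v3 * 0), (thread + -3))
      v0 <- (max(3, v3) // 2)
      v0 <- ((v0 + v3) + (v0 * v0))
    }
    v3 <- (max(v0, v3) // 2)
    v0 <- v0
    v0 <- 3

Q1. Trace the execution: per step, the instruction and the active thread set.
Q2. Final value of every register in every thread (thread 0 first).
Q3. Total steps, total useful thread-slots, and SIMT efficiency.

step 0: eval (v3 < 3)                {0,1,2,3,4,5,6,7,8,9,10,11,12,13,14,15}
step 1: v0 <- 5                      {0,1,2}
step 2: v3 <- min((v0 + v3), 10)     {3,4,5,6,7,8,9,10,11,12,13,14,15}
step 3: v0 <- 6                      {3,4,5,6,7,8,9,10,11,12,13,14,15}
step 4: v0 <- (-9 - (4 + -3))        {3,4,5,6,7,8,9,10,11,12,13,14,15}
step 5: eval ((-9 + 10) != 4)        {0,1,2,3,4,5,6,7,8,9,10,11,12,13,14,15}
step 6: v0 <- thread                 {0,1,2,3,4,5,6,7,8,9,10,11,12,13,14,15}
step 7: v3 <- -8                     {0,1,2,3,4,5,6,7,8,9,10,11,12,13,14,15}
step 8: v3 <- ((6 // 3) + (v3 // -2)) {0,1,2,3,4,5,6,7,8,9,10,11,12,13,14,15}
step 9: eval (min(-8, -8) < -1)      {0,1,2,3,4,5,6,7,8,9,10,11,12,13,14,15}
step 10: v0 <- (min(thread, 10) - -5) {0,1,2,3,4,5,6,7,8,9,10,11,12,13,14,15}
step 11: v0 <- v0                     {0,1,2,3,4,5,6,7,8,9,10,11,12,13,14,15}
step 12: v3 <- (max(v0, v3) // 2)     {0,1,2,3,4,5,6,7,8,9,10,11,12,13,14,15}
step 13: v0 <- v0                     {0,1,2,3,4,5,6,7,8,9,10,11,12,13,14,15}
step 14: v0 <- 3                      {0,1,2,3,4,5,6,7,8,9,10,11,12,13,14,15}

Answer: 15 steps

v0: 3,3,3,3,3,3,3,3,3,3,3,3,3,3,3,3
v3: 3,3,3,4,4,5,5,6,6,7,7,7,7,7,7,7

steps = 15; useful = 218; efficiency = 218/240 = 109/120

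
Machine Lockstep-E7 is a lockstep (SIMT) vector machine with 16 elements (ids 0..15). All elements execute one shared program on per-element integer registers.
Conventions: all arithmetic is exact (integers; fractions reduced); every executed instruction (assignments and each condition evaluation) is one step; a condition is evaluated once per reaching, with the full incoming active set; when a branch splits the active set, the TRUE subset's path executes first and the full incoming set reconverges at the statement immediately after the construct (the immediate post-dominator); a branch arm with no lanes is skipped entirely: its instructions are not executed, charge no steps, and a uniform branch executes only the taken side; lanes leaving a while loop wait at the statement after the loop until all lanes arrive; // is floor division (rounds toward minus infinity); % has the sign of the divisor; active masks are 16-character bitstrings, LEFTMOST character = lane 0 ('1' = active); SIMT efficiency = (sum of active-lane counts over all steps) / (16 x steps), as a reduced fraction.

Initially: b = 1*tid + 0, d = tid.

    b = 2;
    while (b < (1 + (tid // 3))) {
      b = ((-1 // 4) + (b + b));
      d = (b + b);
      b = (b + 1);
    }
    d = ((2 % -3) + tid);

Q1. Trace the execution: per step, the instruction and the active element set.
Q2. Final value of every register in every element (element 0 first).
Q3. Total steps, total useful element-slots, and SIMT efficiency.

step 0: b <- 2                       1111111111111111
step 1: eval (b < (1 + (tid // 3)))  1111111111111111
step 2: b <- ((-1 // 4) + (b + b))   0000001111111111
step 3: d <- (b + b)                 0000001111111111
step 4: b <- (b + 1)                 0000001111111111
step 5: eval (b < (1 + (tid // 3)))  0000001111111111
step 6: b <- ((-1 // 4) + (b + b))   0000000000001111
step 7: d <- (b + b)                 0000000000001111
step 8: b <- (b + 1)                 0000000000001111
step 9: eval (b < (1 + (tid // 3)))  0000000000001111
step 10: d <- ((2 % -3) + tid)        1111111111111111

Answer: 11 steps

b: 2,2,2,2,2,2,4,4,4,4,4,4,8,8,8,8
d: -1,0,1,2,3,4,5,6,7,8,9,10,11,12,13,14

steps = 11; useful = 104; efficiency = 104/176 = 13/22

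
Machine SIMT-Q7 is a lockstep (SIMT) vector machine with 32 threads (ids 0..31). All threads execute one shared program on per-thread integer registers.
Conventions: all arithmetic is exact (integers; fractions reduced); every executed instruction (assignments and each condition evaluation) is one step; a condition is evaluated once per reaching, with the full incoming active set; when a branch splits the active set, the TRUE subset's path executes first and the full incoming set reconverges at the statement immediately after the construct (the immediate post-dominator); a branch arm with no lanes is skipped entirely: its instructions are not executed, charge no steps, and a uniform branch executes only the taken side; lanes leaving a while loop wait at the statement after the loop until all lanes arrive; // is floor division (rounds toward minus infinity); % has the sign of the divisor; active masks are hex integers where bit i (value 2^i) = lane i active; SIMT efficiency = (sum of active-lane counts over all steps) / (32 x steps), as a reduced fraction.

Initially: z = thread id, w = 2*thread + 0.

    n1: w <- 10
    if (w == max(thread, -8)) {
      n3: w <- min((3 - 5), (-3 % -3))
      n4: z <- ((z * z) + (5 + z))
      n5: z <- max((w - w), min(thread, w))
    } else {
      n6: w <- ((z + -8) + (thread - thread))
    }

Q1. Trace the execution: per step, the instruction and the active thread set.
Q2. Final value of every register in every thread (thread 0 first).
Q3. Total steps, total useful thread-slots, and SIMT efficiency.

step 0: w <- 10                      0xffffffff
step 1: eval (w == max(thread, -8))  0xffffffff
step 2: w <- min((3 - 5), (-3 % -3)) 0x00000400
step 3: z <- ((z * z) + (5 + z))     0x00000400
step 4: z <- max((w - w), min(thread, w)) 0x00000400
step 5: w <- ((z + -8) + (thread - thread)) 0xfffffbff

Answer: 6 steps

z: 0,1,2,3,4,5,6,7,8,9,0,11,12,13,14,15,16,17,18,19,20,21,22,23,24,25,26,27,28,29,30,31
w: -8,-7,-6,-5,-4,-3,-2,-1,0,1,-2,3,4,5,6,7,8,9,10,11,12,13,14,15,16,17,18,19,20,21,22,23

steps = 6; useful = 98; efficiency = 98/192 = 49/96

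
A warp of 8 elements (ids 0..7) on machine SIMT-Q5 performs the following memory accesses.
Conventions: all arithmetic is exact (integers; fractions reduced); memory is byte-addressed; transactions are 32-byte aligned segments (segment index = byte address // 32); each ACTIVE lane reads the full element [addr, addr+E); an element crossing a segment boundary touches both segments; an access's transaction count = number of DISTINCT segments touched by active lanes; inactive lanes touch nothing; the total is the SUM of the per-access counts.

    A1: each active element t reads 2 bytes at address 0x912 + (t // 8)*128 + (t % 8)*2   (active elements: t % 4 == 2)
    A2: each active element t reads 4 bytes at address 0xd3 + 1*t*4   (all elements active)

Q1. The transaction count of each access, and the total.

A1: 1 transaction
A2: 2 transactions

Answer: 1,2; total 3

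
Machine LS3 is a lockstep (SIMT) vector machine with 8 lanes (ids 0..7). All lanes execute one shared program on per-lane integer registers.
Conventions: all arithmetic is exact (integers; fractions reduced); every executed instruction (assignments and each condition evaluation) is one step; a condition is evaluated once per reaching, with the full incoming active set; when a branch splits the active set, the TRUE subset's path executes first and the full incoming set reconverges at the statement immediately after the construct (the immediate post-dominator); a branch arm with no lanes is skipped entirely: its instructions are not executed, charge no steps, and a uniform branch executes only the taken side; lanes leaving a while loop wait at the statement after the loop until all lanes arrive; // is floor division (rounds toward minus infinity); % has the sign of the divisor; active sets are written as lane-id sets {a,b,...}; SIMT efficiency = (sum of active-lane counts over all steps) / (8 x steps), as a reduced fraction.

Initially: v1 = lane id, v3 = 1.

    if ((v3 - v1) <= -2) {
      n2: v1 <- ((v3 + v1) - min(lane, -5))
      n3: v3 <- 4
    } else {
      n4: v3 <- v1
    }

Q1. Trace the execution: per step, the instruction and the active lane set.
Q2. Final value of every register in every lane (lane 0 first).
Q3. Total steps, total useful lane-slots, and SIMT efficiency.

step 0: eval ((v3 - v1) <= -2)       {0,1,2,3,4,5,6,7}
step 1: v1 <- ((v3 + v1) - min(lane, -5)) {3,4,5,6,7}
step 2: v3 <- 4                      {3,4,5,6,7}
step 3: v3 <- v1                     {0,1,2}

Answer: 4 steps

v1: 0,1,2,9,10,11,12,13
v3: 0,1,2,4,4,4,4,4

steps = 4; useful = 21; efficiency = 21/32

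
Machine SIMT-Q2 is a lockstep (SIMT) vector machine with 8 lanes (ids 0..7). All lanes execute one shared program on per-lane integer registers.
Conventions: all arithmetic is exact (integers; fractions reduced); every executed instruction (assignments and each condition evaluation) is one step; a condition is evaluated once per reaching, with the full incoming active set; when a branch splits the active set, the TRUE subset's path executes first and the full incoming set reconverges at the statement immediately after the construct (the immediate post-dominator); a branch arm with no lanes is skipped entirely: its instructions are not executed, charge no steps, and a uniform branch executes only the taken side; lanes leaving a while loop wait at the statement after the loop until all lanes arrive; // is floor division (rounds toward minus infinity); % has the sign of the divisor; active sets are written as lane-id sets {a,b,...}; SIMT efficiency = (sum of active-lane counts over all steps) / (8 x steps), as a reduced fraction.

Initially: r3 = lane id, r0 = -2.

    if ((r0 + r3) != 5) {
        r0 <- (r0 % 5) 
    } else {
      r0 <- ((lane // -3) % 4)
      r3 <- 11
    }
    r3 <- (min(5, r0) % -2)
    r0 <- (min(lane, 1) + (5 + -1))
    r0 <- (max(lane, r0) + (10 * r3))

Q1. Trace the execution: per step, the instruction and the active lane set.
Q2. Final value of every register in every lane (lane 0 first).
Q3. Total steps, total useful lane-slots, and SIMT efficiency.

step 0: eval ((r0 + r3) != 5)        {0,1,2,3,4,5,6,7}
step 1: r0 <- (r0 % 5)               {0,1,2,3,4,5,6}
step 2: r0 <- ((lane // -3) % 4)     {7}
step 3: r3 <- 11                     {7}
step 4: r3 <- (min(5, r0) % -2)      {0,1,2,3,4,5,6,7}
step 5: r0 <- (min(lane, 1) + (5 + -1)) {0,1,2,3,4,5,6,7}
step 6: r0 <- (max(lane, r0) + (10 * r3)) {0,1,2,3,4,5,6,7}

Answer: 7 steps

r3: -1,-1,-1,-1,-1,-1,-1,-1
r0: -6,-5,-5,-5,-5,-5,-4,-3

steps = 7; useful = 41; efficiency = 41/56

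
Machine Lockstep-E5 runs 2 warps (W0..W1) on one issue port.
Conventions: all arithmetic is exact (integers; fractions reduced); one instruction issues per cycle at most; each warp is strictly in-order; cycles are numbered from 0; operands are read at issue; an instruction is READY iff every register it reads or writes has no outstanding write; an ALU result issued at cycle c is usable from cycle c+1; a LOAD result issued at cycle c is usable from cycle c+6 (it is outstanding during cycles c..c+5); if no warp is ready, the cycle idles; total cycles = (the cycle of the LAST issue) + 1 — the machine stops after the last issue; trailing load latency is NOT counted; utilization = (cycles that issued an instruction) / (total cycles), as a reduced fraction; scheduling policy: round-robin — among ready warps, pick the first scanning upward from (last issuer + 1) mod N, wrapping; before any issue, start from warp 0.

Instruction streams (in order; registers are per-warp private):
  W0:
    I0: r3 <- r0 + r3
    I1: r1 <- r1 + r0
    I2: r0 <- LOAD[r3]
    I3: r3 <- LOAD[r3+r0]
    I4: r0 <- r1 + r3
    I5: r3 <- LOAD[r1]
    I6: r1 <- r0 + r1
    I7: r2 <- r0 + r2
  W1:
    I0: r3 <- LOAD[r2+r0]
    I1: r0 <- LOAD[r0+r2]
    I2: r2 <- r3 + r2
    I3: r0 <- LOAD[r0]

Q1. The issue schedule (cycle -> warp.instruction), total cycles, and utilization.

cycle 0: W0.I0
cycle 1: W1.I0
cycle 2: W0.I1
cycle 3: W1.I1
cycle 4: W0.I2
cycle 5: idle
cycle 6: idle
cycle 7: W1.I2
cycle 8: idle
cycle 9: W1.I3
cycle 10: W0.I3
cycle 11: idle
cycle 12: idle
cycle 13: idle
cycle 14: idle
cycle 15: idle
cycle 16: W0.I4
cycle 17: W0.I5
cycle 18: W0.I6
cycle 19: W0.I7

Answer: 20 cycles, utilization 3/5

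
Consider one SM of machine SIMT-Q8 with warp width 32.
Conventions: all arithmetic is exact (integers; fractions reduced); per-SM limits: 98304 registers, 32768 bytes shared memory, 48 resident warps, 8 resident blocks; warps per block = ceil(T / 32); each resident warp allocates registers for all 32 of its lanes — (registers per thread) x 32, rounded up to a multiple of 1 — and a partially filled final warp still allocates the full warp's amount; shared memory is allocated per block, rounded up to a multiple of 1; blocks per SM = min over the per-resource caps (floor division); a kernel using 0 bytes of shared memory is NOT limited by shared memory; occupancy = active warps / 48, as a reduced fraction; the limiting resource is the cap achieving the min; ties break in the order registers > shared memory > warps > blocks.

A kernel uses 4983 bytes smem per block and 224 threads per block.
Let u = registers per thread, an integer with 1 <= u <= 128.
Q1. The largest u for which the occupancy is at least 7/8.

Answer: u = 73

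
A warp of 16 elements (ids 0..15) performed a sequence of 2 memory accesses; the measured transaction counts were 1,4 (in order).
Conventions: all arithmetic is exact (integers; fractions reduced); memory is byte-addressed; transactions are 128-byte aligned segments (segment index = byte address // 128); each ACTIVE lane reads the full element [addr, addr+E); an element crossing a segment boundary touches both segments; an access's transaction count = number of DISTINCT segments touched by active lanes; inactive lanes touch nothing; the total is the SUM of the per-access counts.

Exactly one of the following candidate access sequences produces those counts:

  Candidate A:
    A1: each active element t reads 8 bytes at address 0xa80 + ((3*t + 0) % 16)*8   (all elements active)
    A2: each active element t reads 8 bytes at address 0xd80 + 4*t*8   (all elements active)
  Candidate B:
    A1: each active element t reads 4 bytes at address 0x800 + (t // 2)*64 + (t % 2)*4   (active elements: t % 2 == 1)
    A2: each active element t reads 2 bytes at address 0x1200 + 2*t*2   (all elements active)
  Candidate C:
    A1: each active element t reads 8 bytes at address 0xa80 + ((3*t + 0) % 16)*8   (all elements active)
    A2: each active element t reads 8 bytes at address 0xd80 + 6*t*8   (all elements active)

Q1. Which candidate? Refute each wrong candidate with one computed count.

B: A1 gives 4 transactions, not 1
C: A2 gives 6 transactions, not 4
A: all counts match (1,4)

Answer: A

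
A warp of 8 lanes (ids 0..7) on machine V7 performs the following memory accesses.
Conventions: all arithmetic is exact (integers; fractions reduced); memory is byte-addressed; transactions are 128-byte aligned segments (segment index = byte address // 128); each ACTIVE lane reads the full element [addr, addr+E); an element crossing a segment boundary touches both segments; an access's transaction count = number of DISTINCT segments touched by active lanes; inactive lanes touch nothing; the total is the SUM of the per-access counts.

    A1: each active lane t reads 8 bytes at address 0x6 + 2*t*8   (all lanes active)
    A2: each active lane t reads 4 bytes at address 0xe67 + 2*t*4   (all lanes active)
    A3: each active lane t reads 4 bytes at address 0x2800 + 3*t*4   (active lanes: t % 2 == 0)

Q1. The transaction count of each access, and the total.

A1: 1 transaction
A2: 2 transactions
A3: 1 transaction

Answer: 1,2,1; total 4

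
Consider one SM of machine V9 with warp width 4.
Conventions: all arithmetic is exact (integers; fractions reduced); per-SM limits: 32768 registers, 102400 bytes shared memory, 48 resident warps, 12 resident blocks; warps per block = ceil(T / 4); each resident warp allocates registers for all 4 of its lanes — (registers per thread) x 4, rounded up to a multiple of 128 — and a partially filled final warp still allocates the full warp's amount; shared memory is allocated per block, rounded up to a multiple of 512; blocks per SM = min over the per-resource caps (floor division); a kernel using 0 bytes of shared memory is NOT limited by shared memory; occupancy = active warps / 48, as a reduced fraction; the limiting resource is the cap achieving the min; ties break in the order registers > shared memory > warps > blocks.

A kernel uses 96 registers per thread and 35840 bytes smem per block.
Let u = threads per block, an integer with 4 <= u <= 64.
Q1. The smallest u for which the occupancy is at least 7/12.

Answer: u = 53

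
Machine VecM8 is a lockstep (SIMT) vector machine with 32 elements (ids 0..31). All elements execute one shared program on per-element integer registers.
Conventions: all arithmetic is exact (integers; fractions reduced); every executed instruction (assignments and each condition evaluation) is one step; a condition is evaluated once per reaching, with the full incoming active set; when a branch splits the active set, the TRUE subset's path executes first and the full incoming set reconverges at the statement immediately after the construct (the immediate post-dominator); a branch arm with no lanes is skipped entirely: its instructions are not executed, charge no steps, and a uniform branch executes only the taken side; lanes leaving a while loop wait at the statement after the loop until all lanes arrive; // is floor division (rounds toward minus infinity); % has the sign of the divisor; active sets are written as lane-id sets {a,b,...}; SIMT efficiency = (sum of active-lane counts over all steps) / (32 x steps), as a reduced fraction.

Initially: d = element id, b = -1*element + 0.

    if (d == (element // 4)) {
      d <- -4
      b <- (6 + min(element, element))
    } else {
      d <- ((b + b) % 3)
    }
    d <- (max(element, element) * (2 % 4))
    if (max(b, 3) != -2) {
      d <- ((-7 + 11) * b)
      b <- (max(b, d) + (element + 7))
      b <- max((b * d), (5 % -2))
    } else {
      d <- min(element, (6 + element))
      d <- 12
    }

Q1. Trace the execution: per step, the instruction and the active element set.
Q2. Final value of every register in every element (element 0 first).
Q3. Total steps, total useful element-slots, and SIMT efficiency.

step 0: eval (d == (element // 4))   {0,1,2,3,4,5,6,7,8,9,10,11,12,13,14,15,16,17,18,19,20,21,22,23,24,25,26,27,28,29,30,31}
step 1: d <- -4                      {0}
step 2: b <- (6 + min(element, element)) {0}
step 3: d <- ((b + b) % 3)           {1,2,3,4,5,6,7,8,9,10,11,12,13,14,15,16,17,18,19,20,21,22,23,24,25,26,27,28,29,30,31}
step 4: d <- (max(element, element) * (2 % 4)) {0,1,2,3,4,5,6,7,8,9,10,11,12,13,14,15,16,17,18,19,20,21,22,23,24,25,26,27,28,29,30,31}
step 5: eval (max(b, 3) != -2)       {0,1,2,3,4,5,6,7,8,9,10,11,12,13,14,15,16,17,18,19,20,21,22,23,24,25,26,27,28,29,30,31}
step 6: d <- ((-7 + 11) * b)         {0,1,2,3,4,5,6,7,8,9,10,11,12,13,14,15,16,17,18,19,20,21,22,23,24,25,26,27,28,29,30,31}
step 7: b <- (max(b, d) + (element + 7)) {0,1,2,3,4,5,6,7,8,9,10,11,12,13,14,15,16,17,18,19,20,21,22,23,24,25,26,27,28,29,30,31}
step 8: b <- max((b * d), (5 % -2))  {0,1,2,3,4,5,6,7,8,9,10,11,12,13,14,15,16,17,18,19,20,21,22,23,24,25,26,27,28,29,30,31}

Answer: 9 steps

d: 24,-4,-8,-12,-16,-20,-24,-28,-32,-36,-40,-44,-48,-52,-56,-60,-64,-68,-72,-76,-80,-84,-88,-92,-96,-100,-104,-108,-112,-116,-120,-124
b: 744,-1,-1,-1,-1,-1,-1,-1,-1,-1,-1,-1,-1,-1,-1,-1,-1,-1,-1,-1,-1,-1,-1,-1,-1,-1,-1,-1,-1,-1,-1,-1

steps = 9; useful = 225; efficiency = 225/288 = 25/32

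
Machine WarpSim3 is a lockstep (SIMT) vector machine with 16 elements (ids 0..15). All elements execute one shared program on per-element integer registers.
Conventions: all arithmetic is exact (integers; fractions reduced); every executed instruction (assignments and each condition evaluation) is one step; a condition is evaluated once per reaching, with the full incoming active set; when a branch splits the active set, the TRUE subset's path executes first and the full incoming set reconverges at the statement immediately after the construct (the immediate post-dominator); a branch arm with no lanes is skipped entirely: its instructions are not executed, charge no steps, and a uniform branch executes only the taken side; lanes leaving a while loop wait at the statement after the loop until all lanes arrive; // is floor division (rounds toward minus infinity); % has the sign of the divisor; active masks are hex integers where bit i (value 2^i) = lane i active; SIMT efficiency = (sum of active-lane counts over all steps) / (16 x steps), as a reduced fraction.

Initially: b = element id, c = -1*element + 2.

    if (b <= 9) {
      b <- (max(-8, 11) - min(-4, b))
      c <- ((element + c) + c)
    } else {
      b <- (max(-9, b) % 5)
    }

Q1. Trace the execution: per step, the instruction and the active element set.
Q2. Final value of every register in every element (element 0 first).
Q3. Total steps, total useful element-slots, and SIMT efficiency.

step 0: eval (b <= 9)                0xffff
step 1: b <- (max(-8, 11) - min(-4, b)) 0x03ff
step 2: c <- ((element + c) + c)     0x03ff
step 3: b <- (max(-9, b) % 5)        0xfc00

Answer: 4 steps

b: 15,15,15,15,15,15,15,15,15,15,0,1,2,3,4,0
c: 4,3,2,1,0,-1,-2,-3,-4,-5,-8,-9,-10,-11,-12,-13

steps = 4; useful = 42; efficiency = 42/64 = 21/32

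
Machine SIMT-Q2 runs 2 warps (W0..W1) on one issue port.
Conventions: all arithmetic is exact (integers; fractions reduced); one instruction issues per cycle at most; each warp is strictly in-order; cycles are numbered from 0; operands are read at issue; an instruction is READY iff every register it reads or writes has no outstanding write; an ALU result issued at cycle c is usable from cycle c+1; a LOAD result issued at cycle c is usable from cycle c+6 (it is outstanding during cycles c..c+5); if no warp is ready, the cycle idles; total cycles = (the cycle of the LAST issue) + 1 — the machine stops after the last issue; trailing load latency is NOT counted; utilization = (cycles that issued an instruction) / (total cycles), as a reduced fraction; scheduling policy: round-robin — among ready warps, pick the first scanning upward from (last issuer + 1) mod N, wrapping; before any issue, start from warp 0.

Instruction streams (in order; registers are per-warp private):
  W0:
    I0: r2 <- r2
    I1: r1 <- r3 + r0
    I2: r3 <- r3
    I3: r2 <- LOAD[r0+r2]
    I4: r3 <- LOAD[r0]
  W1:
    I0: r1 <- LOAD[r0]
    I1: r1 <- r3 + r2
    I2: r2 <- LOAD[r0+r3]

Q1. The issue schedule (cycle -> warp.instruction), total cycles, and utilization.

cycle 0: W0.I0
cycle 1: W1.I0
cycle 2: W0.I1
cycle 3: W0.I2
cycle 4: W0.I3
cycle 5: W0.I4
cycle 6: idle
cycle 7: W1.I1
cycle 8: W1.I2

Answer: 9 cycles, utilization 8/9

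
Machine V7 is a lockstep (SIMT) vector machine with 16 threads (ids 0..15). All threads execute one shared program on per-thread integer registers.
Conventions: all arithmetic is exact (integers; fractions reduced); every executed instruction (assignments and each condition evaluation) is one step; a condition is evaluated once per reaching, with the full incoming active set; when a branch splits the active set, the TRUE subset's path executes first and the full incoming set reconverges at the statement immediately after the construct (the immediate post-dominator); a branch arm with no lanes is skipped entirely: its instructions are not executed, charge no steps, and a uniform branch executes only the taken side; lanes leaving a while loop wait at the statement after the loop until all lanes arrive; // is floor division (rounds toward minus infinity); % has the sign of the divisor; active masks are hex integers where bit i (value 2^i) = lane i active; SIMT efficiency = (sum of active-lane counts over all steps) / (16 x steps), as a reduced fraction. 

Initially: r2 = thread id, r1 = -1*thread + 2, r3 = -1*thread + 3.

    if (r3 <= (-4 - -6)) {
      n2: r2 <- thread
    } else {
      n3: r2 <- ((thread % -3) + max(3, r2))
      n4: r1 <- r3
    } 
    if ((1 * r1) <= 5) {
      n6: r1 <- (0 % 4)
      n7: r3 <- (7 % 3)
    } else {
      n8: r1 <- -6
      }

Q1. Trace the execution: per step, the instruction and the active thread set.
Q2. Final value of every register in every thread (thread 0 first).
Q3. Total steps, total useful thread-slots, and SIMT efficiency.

step 0: eval (r3 <= (-4 - -6))       0xffff
step 1: r2 <- thread                 0xfffe
step 2: r2 <- ((thread % -3) + max(3, r2)) 0x0001
step 3: r1 <- r3                     0x0001
step 4: eval ((1 * r1) <= 5)         0xffff
step 5: r1 <- (0 % 4)                0xffff
step 6: r3 <- (7 % 3)                0xffff

Answer: 7 steps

r2: 3,1,2,3,4,5,6,7,8,9,10,11,12,13,14,15
r1: 0,0,0,0,0,0,0,0,0,0,0,0,0,0,0,0
r3: 1,1,1,1,1,1,1,1,1,1,1,1,1,1,1,1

steps = 7; useful = 81; efficiency = 81/112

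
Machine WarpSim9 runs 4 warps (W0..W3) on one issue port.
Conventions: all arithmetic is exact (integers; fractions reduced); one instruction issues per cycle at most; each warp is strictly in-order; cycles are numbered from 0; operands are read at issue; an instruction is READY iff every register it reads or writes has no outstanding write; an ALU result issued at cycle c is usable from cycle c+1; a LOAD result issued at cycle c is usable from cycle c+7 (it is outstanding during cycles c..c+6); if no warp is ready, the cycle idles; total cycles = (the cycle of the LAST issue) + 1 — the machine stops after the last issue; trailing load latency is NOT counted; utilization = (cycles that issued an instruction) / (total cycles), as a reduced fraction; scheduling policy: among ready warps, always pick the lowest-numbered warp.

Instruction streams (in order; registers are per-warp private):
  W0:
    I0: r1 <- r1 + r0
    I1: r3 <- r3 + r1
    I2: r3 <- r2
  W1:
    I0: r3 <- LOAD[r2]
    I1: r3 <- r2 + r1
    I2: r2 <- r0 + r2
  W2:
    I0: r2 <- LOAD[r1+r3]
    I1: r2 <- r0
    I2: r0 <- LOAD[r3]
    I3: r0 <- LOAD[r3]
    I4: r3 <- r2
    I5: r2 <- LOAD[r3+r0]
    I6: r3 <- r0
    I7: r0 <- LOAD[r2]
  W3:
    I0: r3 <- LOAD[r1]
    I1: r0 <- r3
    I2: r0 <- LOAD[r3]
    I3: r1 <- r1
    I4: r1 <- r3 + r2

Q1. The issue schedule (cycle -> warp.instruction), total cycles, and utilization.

cycle 0: W0.I0
cycle 1: W0.I1
cycle 2: W0.I2
cycle 3: W1.I0
cycle 4: W2.I0
cycle 5: W3.I0
cycle 6: idle
cycle 7: idle
cycle 8: idle
cycle 9: idle
cycle 10: W1.I1
cycle 11: W1.I2
cycle 12: W2.I1
cycle 13: W2.I2
cycle 14: W3.I1
cycle 15: W3.I2
cycle 16: W3.I3
cycle 17: W3.I4
cycle 18: idle
cycle 19: idle
cycle 20: W2.I3
cycle 21: W2.I4
cycle 22: idle
cycle 23: idle
cycle 24: idle
cycle 25: idle
cycle 26: idle
cycle 27: W2.I5
cycle 28: W2.I6
cycle 29: idle
cycle 30: idle
cycle 31: idle
cycle 32: idle
cycle 33: idle
cycle 34: W2.I7

Answer: 35 cycles, utilization 19/35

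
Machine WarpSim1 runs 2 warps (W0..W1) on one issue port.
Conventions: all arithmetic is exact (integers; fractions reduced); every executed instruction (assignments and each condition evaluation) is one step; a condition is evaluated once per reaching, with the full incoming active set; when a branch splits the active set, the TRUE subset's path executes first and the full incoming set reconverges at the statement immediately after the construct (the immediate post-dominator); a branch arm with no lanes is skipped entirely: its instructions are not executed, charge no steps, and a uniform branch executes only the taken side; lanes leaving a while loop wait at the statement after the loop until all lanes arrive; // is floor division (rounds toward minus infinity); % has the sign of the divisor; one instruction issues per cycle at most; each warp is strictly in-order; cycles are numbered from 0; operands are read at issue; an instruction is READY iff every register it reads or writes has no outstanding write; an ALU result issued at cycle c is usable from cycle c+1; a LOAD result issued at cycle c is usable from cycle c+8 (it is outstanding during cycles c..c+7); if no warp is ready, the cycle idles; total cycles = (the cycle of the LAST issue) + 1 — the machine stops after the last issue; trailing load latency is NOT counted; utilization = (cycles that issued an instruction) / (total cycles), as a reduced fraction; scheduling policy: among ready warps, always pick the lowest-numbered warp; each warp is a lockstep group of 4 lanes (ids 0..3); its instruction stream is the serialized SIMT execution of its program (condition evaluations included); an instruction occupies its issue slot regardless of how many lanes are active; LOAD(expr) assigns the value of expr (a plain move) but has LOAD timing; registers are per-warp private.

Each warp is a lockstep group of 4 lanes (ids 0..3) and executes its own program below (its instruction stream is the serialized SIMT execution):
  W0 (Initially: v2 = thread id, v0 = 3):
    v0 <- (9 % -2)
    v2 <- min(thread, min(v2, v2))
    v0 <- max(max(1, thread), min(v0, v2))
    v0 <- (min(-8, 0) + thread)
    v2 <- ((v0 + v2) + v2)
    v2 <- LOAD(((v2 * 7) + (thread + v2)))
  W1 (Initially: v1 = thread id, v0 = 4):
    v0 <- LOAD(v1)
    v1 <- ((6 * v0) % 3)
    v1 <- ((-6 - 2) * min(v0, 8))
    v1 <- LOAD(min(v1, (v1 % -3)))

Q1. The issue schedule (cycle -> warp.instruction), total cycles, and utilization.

cycle 0: W0.I0
cycle 1: W0.I1
cycle 2: W0.I2
cycle 3: W0.I3
cycle 4: W0.I4
cycle 5: W0.I5
cycle 6: W1.I0
cycle 7: idle
cycle 8: idle
cycle 9: idle
cycle 10: idle
cycle 11: idle
cycle 12: idle
cycle 13: idle
cycle 14: W1.I1
cycle 15: W1.I2
cycle 16: W1.I3

Answer: 17 cycles, utilization 10/17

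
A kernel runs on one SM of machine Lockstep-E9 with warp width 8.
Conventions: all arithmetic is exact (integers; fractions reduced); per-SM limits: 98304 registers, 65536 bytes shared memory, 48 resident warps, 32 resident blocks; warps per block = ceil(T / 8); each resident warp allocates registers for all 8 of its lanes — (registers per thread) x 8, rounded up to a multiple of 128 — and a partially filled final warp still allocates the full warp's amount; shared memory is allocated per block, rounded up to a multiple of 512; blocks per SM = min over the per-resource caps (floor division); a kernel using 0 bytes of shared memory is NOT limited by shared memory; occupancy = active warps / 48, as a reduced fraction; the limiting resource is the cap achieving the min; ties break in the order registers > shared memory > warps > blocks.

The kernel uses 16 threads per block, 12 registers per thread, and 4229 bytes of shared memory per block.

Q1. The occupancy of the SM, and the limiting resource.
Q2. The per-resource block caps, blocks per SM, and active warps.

Answer: occupancy 7/12, limited by shared memory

registers: 384 blocks
shared memory: 14 blocks
warps: 24 blocks
blocks: 32 blocks

Answer: 14 blocks, 28 active warps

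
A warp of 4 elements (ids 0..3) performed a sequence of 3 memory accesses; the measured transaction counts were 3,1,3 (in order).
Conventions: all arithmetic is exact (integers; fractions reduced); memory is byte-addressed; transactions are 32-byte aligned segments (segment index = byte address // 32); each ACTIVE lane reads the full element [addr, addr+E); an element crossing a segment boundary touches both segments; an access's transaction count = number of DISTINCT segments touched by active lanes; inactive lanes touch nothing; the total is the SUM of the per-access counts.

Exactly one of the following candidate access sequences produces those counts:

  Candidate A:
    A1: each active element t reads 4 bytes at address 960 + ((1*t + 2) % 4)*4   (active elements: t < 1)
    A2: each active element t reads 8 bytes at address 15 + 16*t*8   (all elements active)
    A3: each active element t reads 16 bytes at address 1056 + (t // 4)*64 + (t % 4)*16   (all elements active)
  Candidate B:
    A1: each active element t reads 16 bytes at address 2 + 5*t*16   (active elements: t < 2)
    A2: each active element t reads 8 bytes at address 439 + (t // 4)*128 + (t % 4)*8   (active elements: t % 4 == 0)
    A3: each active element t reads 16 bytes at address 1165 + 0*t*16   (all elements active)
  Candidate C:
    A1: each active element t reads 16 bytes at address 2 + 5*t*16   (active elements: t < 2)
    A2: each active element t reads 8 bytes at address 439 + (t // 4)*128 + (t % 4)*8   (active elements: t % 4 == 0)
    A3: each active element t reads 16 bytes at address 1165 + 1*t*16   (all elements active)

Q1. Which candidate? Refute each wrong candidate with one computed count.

A: A1 gives 1 transaction, not 3
B: A3 gives 1 transaction, not 3
C: all counts match (3,1,3)

Answer: C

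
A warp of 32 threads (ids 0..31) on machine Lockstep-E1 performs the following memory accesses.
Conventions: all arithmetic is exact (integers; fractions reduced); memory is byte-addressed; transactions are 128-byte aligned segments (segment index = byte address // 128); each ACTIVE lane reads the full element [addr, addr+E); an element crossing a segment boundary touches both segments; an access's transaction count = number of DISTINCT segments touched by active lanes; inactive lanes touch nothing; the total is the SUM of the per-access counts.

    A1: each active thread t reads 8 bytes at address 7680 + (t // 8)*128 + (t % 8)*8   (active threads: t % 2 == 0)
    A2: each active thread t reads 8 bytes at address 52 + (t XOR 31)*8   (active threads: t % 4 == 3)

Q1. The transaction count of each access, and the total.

A1: 4 transactions
A2: 3 transactions

Answer: 4,3; total 7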